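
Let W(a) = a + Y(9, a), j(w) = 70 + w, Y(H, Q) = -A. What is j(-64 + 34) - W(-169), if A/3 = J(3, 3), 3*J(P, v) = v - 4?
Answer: 208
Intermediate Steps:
J(P, v) = -4/3 + v/3 (J(P, v) = (v - 4)/3 = (-4 + v)/3 = -4/3 + v/3)
A = -1 (A = 3*(-4/3 + (⅓)*3) = 3*(-4/3 + 1) = 3*(-⅓) = -1)
Y(H, Q) = 1 (Y(H, Q) = -1*(-1) = 1)
W(a) = 1 + a (W(a) = a + 1 = 1 + a)
j(-64 + 34) - W(-169) = (70 + (-64 + 34)) - (1 - 169) = (70 - 30) - 1*(-168) = 40 + 168 = 208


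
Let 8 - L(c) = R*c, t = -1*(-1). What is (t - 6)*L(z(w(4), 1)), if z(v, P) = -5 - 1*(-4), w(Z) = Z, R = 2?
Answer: -50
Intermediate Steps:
t = 1
z(v, P) = -1 (z(v, P) = -5 + 4 = -1)
L(c) = 8 - 2*c
(t - 6)*L(z(w(4), 1)) = (1 - 6)*(8 - 2*(-1)) = -5*(8 + 2) = -5*10 = -50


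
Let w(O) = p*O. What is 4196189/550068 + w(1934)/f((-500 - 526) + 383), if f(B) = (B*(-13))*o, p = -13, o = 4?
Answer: 105747463/15377988 ≈ 6.8765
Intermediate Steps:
w(O) = -13*O
f(B) = -52*B (f(B) = (B*(-13))*4 = -13*B*4 = -52*B)
4196189/550068 + w(1934)/f((-500 - 526) + 383) = 4196189/550068 + (-13*1934)/((-52*((-500 - 526) + 383))) = 4196189*(1/550068) - 25142*(-1/(52*(-1026 + 383))) = 182443/23916 - 25142/((-52*(-643))) = 182443/23916 - 25142/33436 = 182443/23916 - 25142*1/33436 = 182443/23916 - 967/1286 = 105747463/15377988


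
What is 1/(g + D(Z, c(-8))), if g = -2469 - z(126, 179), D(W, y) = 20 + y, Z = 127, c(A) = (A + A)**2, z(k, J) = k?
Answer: -1/2319 ≈ -0.00043122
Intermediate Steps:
c(A) = 4*A**2 (c(A) = (2*A)**2 = 4*A**2)
g = -2595 (g = -2469 - 1*126 = -2469 - 126 = -2595)
1/(g + D(Z, c(-8))) = 1/(-2595 + (20 + 4*(-8)**2)) = 1/(-2595 + (20 + 4*64)) = 1/(-2595 + (20 + 256)) = 1/(-2595 + 276) = 1/(-2319) = -1/2319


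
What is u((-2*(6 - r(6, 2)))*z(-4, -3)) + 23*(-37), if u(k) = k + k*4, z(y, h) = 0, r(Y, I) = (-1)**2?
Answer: -851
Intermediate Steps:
r(Y, I) = 1
u(k) = 5*k (u(k) = k + 4*k = 5*k)
u((-2*(6 - r(6, 2)))*z(-4, -3)) + 23*(-37) = 5*(-2*(6 - 1*1)*0) + 23*(-37) = 5*(-2*(6 - 1)*0) - 851 = 5*(-2*5*0) - 851 = 5*(-10*0) - 851 = 5*0 - 851 = 0 - 851 = -851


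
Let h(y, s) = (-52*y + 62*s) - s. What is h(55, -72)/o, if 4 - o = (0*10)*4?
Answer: -1813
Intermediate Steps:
o = 4 (o = 4 - 0*10*4 = 4 - 0*4 = 4 - 1*0 = 4 + 0 = 4)
h(y, s) = -52*y + 61*s
h(55, -72)/o = (-52*55 + 61*(-72))/4 = (-2860 - 4392)*(1/4) = -7252*1/4 = -1813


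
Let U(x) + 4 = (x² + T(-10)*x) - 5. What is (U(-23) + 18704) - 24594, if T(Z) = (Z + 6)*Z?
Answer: -6290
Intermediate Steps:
T(Z) = Z*(6 + Z) (T(Z) = (6 + Z)*Z = Z*(6 + Z))
U(x) = -9 + x² + 40*x (U(x) = -4 + ((x² + (-10*(6 - 10))*x) - 5) = -4 + ((x² + (-10*(-4))*x) - 5) = -4 + ((x² + 40*x) - 5) = -4 + (-5 + x² + 40*x) = -9 + x² + 40*x)
(U(-23) + 18704) - 24594 = ((-9 + (-23)² + 40*(-23)) + 18704) - 24594 = ((-9 + 529 - 920) + 18704) - 24594 = (-400 + 18704) - 24594 = 18304 - 24594 = -6290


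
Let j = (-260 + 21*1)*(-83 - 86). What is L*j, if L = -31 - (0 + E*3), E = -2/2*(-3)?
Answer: -1615640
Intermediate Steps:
E = 3 (E = -2*½*(-3) = -1*(-3) = 3)
j = 40391 (j = (-260 + 21)*(-169) = -239*(-169) = 40391)
L = -40 (L = -31 - (0 + 3*3) = -31 - (0 + 9) = -31 - 1*9 = -31 - 9 = -40)
L*j = -40*40391 = -1615640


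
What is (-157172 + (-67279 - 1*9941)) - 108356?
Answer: -342748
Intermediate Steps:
(-157172 + (-67279 - 1*9941)) - 108356 = (-157172 + (-67279 - 9941)) - 108356 = (-157172 - 77220) - 108356 = -234392 - 108356 = -342748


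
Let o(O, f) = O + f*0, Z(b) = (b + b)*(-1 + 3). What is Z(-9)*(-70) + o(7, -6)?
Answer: 2527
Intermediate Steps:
Z(b) = 4*b (Z(b) = (2*b)*2 = 4*b)
o(O, f) = O (o(O, f) = O + 0 = O)
Z(-9)*(-70) + o(7, -6) = (4*(-9))*(-70) + 7 = -36*(-70) + 7 = 2520 + 7 = 2527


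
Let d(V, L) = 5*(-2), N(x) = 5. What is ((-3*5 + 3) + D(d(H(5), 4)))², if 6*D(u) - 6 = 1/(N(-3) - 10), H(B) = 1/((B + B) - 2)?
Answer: 109561/900 ≈ 121.73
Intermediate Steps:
H(B) = 1/(-2 + 2*B) (H(B) = 1/(2*B - 2) = 1/(-2 + 2*B))
d(V, L) = -10
D(u) = 29/30 (D(u) = 1 + 1/(6*(5 - 10)) = 1 + (⅙)/(-5) = 1 + (⅙)*(-⅕) = 1 - 1/30 = 29/30)
((-3*5 + 3) + D(d(H(5), 4)))² = ((-3*5 + 3) + 29/30)² = ((-15 + 3) + 29/30)² = (-12 + 29/30)² = (-331/30)² = 109561/900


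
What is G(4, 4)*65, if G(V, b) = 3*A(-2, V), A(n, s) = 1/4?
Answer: 195/4 ≈ 48.750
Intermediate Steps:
A(n, s) = 1/4
G(V, b) = 3/4 (G(V, b) = 3*(1/4) = 3/4)
G(4, 4)*65 = (3/4)*65 = 195/4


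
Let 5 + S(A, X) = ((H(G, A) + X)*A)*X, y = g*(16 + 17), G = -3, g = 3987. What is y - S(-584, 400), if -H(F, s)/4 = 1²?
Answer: 92637176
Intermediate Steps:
H(F, s) = -4 (H(F, s) = -4*1² = -4*1 = -4)
y = 131571 (y = 3987*(16 + 17) = 3987*33 = 131571)
S(A, X) = -5 + A*X*(-4 + X) (S(A, X) = -5 + ((-4 + X)*A)*X = -5 + (A*(-4 + X))*X = -5 + A*X*(-4 + X))
y - S(-584, 400) = 131571 - (-5 - 584*400² - 4*(-584)*400) = 131571 - (-5 - 584*160000 + 934400) = 131571 - (-5 - 93440000 + 934400) = 131571 - 1*(-92505605) = 131571 + 92505605 = 92637176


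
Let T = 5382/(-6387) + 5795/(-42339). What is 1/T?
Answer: -90139731/88293721 ≈ -1.0209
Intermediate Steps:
T = -88293721/90139731 (T = 5382*(-1/6387) + 5795*(-1/42339) = -1794/2129 - 5795/42339 = -88293721/90139731 ≈ -0.97952)
1/T = 1/(-88293721/90139731) = -90139731/88293721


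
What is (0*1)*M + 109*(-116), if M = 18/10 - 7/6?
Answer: -12644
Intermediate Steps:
M = 19/30 (M = 18*(⅒) - 7*⅙ = 9/5 - 7/6 = 19/30 ≈ 0.63333)
(0*1)*M + 109*(-116) = (0*1)*(19/30) + 109*(-116) = 0*(19/30) - 12644 = 0 - 12644 = -12644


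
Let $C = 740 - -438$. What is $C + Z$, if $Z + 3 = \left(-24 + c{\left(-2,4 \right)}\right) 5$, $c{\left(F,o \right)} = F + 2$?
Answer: $1055$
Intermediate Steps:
$c{\left(F,o \right)} = 2 + F$
$C = 1178$ ($C = 740 + 438 = 1178$)
$Z = -123$ ($Z = -3 + \left(-24 + \left(2 - 2\right)\right) 5 = -3 + \left(-24 + 0\right) 5 = -3 - 120 = -123$)
$C + Z = 1178 - 123 = 1055$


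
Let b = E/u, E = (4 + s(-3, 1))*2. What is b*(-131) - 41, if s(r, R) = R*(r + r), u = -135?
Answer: -6059/135 ≈ -44.881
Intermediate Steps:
s(r, R) = 2*R*r (s(r, R) = R*(2*r) = 2*R*r)
E = -4 (E = (4 + 2*1*(-3))*2 = (4 - 6)*2 = -2*2 = -4)
b = 4/135 (b = -4/(-135) = -4*(-1/135) = 4/135 ≈ 0.029630)
b*(-131) - 41 = (4/135)*(-131) - 41 = -524/135 - 41 = -6059/135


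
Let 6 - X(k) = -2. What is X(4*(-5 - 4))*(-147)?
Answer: -1176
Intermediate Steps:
X(k) = 8 (X(k) = 6 - 1*(-2) = 6 + 2 = 8)
X(4*(-5 - 4))*(-147) = 8*(-147) = -1176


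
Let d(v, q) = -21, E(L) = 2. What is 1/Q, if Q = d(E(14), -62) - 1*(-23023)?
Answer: 1/23002 ≈ 4.3474e-5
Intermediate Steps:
Q = 23002 (Q = -21 - 1*(-23023) = -21 + 23023 = 23002)
1/Q = 1/23002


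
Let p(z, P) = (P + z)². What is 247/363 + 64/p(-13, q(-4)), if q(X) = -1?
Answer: 17911/17787 ≈ 1.0070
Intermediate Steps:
247/363 + 64/p(-13, q(-4)) = 247/363 + 64/((-1 - 13)²) = 247*(1/363) + 64/((-14)²) = 247/363 + 64/196 = 247/363 + 64*(1/196) = 247/363 + 16/49 = 17911/17787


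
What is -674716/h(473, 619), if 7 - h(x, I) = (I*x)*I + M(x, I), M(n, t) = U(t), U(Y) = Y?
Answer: 674716/181235765 ≈ 0.0037229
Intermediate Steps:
M(n, t) = t
h(x, I) = 7 - I - x*I² (h(x, I) = 7 - ((I*x)*I + I) = 7 - (x*I² + I) = 7 - (I + x*I²) = 7 + (-I - x*I²) = 7 - I - x*I²)
-674716/h(473, 619) = -674716/(7 - 1*619 - 1*473*619²) = -674716/(7 - 619 - 1*473*383161) = -674716/(7 - 619 - 181235153) = -674716/(-181235765) = -674716*(-1/181235765) = 674716/181235765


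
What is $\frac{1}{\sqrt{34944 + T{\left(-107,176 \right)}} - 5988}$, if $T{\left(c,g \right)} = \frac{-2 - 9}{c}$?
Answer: $- \frac{640716}{3832868389} - \frac{\sqrt{400075033}}{3832868389} \approx -0.00017238$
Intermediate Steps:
$T{\left(c,g \right)} = - \frac{11}{c}$ ($T{\left(c,g \right)} = \frac{-2 - 9}{c} = - \frac{11}{c}$)
$\frac{1}{\sqrt{34944 + T{\left(-107,176 \right)}} - 5988} = \frac{1}{\sqrt{34944 - \frac{11}{-107}} - 5988} = \frac{1}{\sqrt{34944 - - \frac{11}{107}} - 5988} = \frac{1}{\sqrt{34944 + \frac{11}{107}} - 5988} = \frac{1}{\sqrt{\frac{3739019}{107}} - 5988} = \frac{1}{\frac{\sqrt{400075033}}{107} - 5988} = \frac{1}{-5988 + \frac{\sqrt{400075033}}{107}}$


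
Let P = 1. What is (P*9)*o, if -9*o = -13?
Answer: 13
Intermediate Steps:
o = 13/9 (o = -1/9*(-13) = 13/9 ≈ 1.4444)
(P*9)*o = (1*9)*(13/9) = 9*(13/9) = 13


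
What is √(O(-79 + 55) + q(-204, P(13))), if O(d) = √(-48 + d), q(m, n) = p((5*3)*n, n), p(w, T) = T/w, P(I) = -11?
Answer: √(15 + 1350*I*√2)/15 ≈ 2.0679 + 2.0517*I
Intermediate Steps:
q(m, n) = 1/15 (q(m, n) = n/(((5*3)*n)) = n/((15*n)) = n*(1/(15*n)) = 1/15)
√(O(-79 + 55) + q(-204, P(13))) = √(√(-48 + (-79 + 55)) + 1/15) = √(√(-48 - 24) + 1/15) = √(√(-72) + 1/15) = √(6*I*√2 + 1/15) = √(1/15 + 6*I*√2)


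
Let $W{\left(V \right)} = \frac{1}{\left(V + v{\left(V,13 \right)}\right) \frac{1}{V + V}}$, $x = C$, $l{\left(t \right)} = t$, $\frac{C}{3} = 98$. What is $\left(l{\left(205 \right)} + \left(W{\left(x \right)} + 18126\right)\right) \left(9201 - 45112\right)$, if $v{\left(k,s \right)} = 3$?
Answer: $- \frac{65177208115}{99} \approx -6.5836 \cdot 10^{8}$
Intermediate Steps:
$C = 294$ ($C = 3 \cdot 98 = 294$)
$x = 294$
$W{\left(V \right)} = \frac{2 V}{3 + V}$ ($W{\left(V \right)} = \frac{1}{\left(V + 3\right) \frac{1}{V + V}} = \frac{1}{\left(3 + V\right) \frac{1}{2 V}} = \frac{1}{\frac{1}{2} \frac{1}{V} \left(3 + V\right)} = \frac{2 V}{3 + V}$)
$\left(l{\left(205 \right)} + \left(W{\left(x \right)} + 18126\right)\right) \left(9201 - 45112\right) = \left(205 + \left(2 \cdot 294 \frac{1}{3 + 294} + 18126\right)\right) \left(9201 - 45112\right) = \left(205 + \left(2 \cdot 294 \cdot \frac{1}{297} + 18126\right)\right) \left(-35911\right) = \left(205 + \left(\frac{196}{99} + 18126\right)\right) \left(-35911\right) = \left(205 + \frac{1794670}{99}\right) \left(-35911\right) = \frac{1814965}{99} \left(-35911\right) = - \frac{65177208115}{99}$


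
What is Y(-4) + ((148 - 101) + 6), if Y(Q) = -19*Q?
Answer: 129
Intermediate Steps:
Y(-4) + ((148 - 101) + 6) = -19*(-4) + ((148 - 101) + 6) = 76 + (47 + 6) = 76 + 53 = 129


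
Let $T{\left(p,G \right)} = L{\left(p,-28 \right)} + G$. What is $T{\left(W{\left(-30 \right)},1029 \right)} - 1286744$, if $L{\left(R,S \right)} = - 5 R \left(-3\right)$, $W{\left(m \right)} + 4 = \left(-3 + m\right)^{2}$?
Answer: $-1269440$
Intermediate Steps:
$W{\left(m \right)} = -4 + \left(-3 + m\right)^{2}$
$L{\left(R,S \right)} = 15 R$
$T{\left(p,G \right)} = G + 15 p$ ($T{\left(p,G \right)} = 15 p + G = G + 15 p$)
$T{\left(W{\left(-30 \right)},1029 \right)} - 1286744 = \left(1029 + 15 \left(-4 + \left(-3 - 30\right)^{2}\right)\right) - 1286744 = \left(1029 + 15 \left(-4 + \left(-33\right)^{2}\right)\right) - 1286744 = \left(1029 + 15 \left(-4 + 1089\right)\right) - 1286744 = \left(1029 + 15 \cdot 1085\right) - 1286744 = \left(1029 + 16275\right) - 1286744 = 17304 - 1286744 = -1269440$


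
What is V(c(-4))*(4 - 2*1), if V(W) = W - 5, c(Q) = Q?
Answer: -18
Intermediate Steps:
V(W) = -5 + W
V(c(-4))*(4 - 2*1) = (-5 - 4)*(4 - 2*1) = -9*(4 - 2) = -9*2 = -18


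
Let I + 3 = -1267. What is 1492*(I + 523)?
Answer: -1114524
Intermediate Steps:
I = -1270 (I = -3 - 1267 = -1270)
1492*(I + 523) = 1492*(-1270 + 523) = 1492*(-747) = -1114524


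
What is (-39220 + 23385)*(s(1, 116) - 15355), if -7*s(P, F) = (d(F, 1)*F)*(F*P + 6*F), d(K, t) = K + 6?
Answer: 26238389145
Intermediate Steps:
d(K, t) = 6 + K
s(P, F) = -F*(6 + F)*(6*F + F*P)/7 (s(P, F) = -(6 + F)*F*(F*P + 6*F)/7 = -F*(6 + F)*(6*F + F*P)/7)
(-39220 + 23385)*(s(1, 116) - 15355) = (-39220 + 23385)*(-1/7*116**2*(6 + 116)*(6 + 1) - 15355) = -15835*(-1/7*13456*122*7 - 15355) = -15835*(-1641632 - 15355) = -15835*(-1656987) = 26238389145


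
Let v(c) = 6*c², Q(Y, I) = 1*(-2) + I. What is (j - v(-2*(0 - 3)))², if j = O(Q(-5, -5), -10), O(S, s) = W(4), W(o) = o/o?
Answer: 46225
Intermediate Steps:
Q(Y, I) = -2 + I
W(o) = 1
O(S, s) = 1
j = 1
(j - v(-2*(0 - 3)))² = (1 - 6*(-2*(0 - 3))²)² = (1 - 6*(-2*(-3))²)² = (1 - 6*6²)² = (1 - 6*36)² = (1 - 1*216)² = (1 - 216)² = (-215)² = 46225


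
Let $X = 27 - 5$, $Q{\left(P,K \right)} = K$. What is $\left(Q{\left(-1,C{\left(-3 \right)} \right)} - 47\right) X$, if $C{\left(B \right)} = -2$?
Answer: $-1078$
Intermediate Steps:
$X = 22$
$\left(Q{\left(-1,C{\left(-3 \right)} \right)} - 47\right) X = \left(-2 - 47\right) 22 = \left(-49\right) 22 = -1078$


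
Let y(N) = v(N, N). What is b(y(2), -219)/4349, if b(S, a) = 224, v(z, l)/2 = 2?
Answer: 224/4349 ≈ 0.051506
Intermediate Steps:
v(z, l) = 4 (v(z, l) = 2*2 = 4)
y(N) = 4
b(y(2), -219)/4349 = 224/4349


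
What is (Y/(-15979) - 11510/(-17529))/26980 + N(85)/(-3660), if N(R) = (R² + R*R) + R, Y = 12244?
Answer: -1830682007580301/460976215489980 ≈ -3.9713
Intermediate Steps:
N(R) = R + 2*R² (N(R) = (R² + R²) + R = 2*R² + R = R + 2*R²)
(Y/(-15979) - 11510/(-17529))/26980 + N(85)/(-3660) = (12244/(-15979) - 11510/(-17529))/26980 + (85*(1 + 2*85))/(-3660) = (12244*(-1/15979) - 11510*(-1/17529))*(1/26980) + (85*(1 + 170))*(-1/3660) = (-12244/15979 + 11510/17529)*(1/26980) + (85*171)*(-1/3660) = -30706786/280095891*1/26980 + 14535*(-1/3660) = -15353393/3778493569590 - 969/244 = -1830682007580301/460976215489980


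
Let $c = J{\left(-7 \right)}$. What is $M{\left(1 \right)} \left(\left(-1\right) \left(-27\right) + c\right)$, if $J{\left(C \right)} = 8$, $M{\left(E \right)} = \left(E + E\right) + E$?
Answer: $105$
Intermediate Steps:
$M{\left(E \right)} = 3 E$ ($M{\left(E \right)} = 2 E + E = 3 E$)
$c = 8$
$M{\left(1 \right)} \left(\left(-1\right) \left(-27\right) + c\right) = 3 \cdot 1 \left(\left(-1\right) \left(-27\right) + 8\right) = 3 \left(27 + 8\right) = 3 \cdot 35 = 105$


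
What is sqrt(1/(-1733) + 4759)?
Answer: sqrt(14292650618)/1733 ≈ 68.985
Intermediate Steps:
sqrt(1/(-1733) + 4759) = sqrt(-1/1733 + 4759) = sqrt(8247346/1733) = sqrt(14292650618)/1733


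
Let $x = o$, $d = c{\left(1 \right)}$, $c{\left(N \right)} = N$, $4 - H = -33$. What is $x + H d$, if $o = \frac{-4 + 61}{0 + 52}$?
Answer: $\frac{1981}{52} \approx 38.096$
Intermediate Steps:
$H = 37$ ($H = 4 - -33 = 4 + 33 = 37$)
$o = \frac{57}{52} \approx 1.0962$
$d = 1$
$x = \frac{57}{52} \approx 1.0962$
$x + H d = \frac{57}{52} + 37 \cdot 1 = \frac{57}{52} + 37 = \frac{1981}{52}$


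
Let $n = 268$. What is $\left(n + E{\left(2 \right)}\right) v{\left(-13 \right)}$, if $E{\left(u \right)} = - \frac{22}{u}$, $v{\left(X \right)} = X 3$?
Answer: $-10023$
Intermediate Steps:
$v{\left(X \right)} = 3 X$
$\left(n + E{\left(2 \right)}\right) v{\left(-13 \right)} = \left(268 - \frac{22}{2}\right) 3 \left(-13\right) = \left(268 - 11\right) \left(-39\right) = 257 \left(-39\right) = -10023$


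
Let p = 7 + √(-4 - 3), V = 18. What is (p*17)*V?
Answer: 2142 + 306*I*√7 ≈ 2142.0 + 809.6*I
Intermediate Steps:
p = 7 + I*√7 (p = 7 + √(-7) = 7 + I*√7 ≈ 7.0 + 2.6458*I)
(p*17)*V = ((7 + I*√7)*17)*18 = (119 + 17*I*√7)*18 = 2142 + 306*I*√7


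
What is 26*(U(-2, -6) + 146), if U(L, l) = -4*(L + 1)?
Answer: 3900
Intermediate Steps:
U(L, l) = -4 - 4*L (U(L, l) = -4*(1 + L) = -4 - 4*L)
26*(U(-2, -6) + 146) = 26*((-4 - 4*(-2)) + 146) = 26*((-4 + 8) + 146) = 26*(4 + 146) = 26*150 = 3900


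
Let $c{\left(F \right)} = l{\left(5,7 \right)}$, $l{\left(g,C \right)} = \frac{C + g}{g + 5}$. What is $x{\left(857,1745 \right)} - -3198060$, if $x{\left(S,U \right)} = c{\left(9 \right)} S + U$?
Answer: $\frac{16004167}{5} \approx 3.2008 \cdot 10^{6}$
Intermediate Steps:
$l{\left(g,C \right)} = \frac{C + g}{5 + g}$
$c{\left(F \right)} = \frac{6}{5}$ ($c{\left(F \right)} = \frac{7 + 5}{5 + 5} = \frac{1}{10} \cdot 12 = \frac{6}{5}$)
$x{\left(S,U \right)} = U + \frac{6 S}{5}$ ($x{\left(S,U \right)} = \frac{6 S}{5} + U = U + \frac{6 S}{5}$)
$x{\left(857,1745 \right)} - -3198060 = \left(1745 + \frac{6}{5} \cdot 857\right) - -3198060 = \left(1745 + \frac{5142}{5}\right) + 3198060 = \frac{13867}{5} + 3198060 = \frac{16004167}{5}$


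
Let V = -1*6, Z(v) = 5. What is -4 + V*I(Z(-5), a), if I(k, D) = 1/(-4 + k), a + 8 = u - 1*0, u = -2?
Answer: -10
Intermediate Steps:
a = -10 (a = -8 + (-2 - 1*0) = -8 + (-2 + 0) = -8 - 2 = -10)
V = -6
-4 + V*I(Z(-5), a) = -4 - 6/(-4 + 5) = -4 - 6/1 = -4 - 6*1 = -4 - 6 = -10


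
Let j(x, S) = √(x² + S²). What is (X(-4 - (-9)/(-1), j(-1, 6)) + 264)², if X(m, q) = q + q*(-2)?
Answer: (264 - √37)² ≈ 66521.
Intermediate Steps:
j(x, S) = √(S² + x²)
X(m, q) = -q (X(m, q) = q - 2*q = -q)
(X(-4 - (-9)/(-1), j(-1, 6)) + 264)² = (-√(6² + (-1)²) + 264)² = (-√(36 + 1) + 264)² = (-√37 + 264)² = (264 - √37)²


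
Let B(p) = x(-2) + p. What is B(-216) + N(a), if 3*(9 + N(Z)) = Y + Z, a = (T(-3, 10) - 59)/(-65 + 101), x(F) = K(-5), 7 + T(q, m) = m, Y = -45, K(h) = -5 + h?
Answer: -6764/27 ≈ -250.52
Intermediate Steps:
T(q, m) = -7 + m
x(F) = -10 (x(F) = -5 - 5 = -10)
B(p) = -10 + p
a = -14/9 (a = ((-7 + 10) - 59)/(-65 + 101) = (3 - 59)/36 = -56*1/36 = -14/9 ≈ -1.5556)
N(Z) = -24 + Z/3 (N(Z) = -9 + (-45 + Z)/3 = -9 + (-15 + Z/3) = -24 + Z/3)
B(-216) + N(a) = (-10 - 216) + (-24 + (⅓)*(-14/9)) = -226 + (-24 - 14/27) = -226 - 662/27 = -6764/27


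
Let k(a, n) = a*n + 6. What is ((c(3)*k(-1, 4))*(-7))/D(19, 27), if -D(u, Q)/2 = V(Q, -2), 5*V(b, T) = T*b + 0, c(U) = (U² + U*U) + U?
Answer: -245/18 ≈ -13.611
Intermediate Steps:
c(U) = U + 2*U² (c(U) = (U² + U²) + U = 2*U² + U = U + 2*U²)
V(b, T) = T*b/5 (V(b, T) = (T*b + 0)/5 = (T*b)/5 = T*b/5)
k(a, n) = 6 + a*n
D(u, Q) = 4*Q/5 (D(u, Q) = -2*(-2)*Q/5 = -(-4)*Q/5 = 4*Q/5)
((c(3)*k(-1, 4))*(-7))/D(19, 27) = (((3*(1 + 2*3))*(6 - 1*4))*(-7))/(((⅘)*27)) = (((3*(1 + 6))*(6 - 4))*(-7))/(108/5) = (((3*7)*2)*(-7))*(5/108) = ((21*2)*(-7))*(5/108) = (42*(-7))*(5/108) = -294*5/108 = -245/18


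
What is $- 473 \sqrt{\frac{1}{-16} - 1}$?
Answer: $- \frac{473 i \sqrt{17}}{4} \approx - 487.56 i$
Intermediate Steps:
$- 473 \sqrt{\frac{1}{-16} - 1} = - 473 \sqrt{- \frac{1}{16} - 1} = - 473 \sqrt{- \frac{17}{16}} = - 473 \frac{i \sqrt{17}}{4} = - \frac{473 i \sqrt{17}}{4}$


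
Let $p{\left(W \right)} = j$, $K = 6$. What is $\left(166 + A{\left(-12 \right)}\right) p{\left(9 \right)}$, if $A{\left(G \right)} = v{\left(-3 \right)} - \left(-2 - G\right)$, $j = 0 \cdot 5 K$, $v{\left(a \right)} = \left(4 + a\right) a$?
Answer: $0$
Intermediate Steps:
$v{\left(a \right)} = a \left(4 + a\right)$
$j = 0$ ($j = 0 \cdot 5 \cdot 6 = 0 \cdot 6 = 0$)
$A{\left(G \right)} = -1 + G$ ($A{\left(G \right)} = - 3 \left(4 - 3\right) - \left(-2 - G\right) = \left(-3\right) 1 + \left(2 + G\right) = -3 + \left(2 + G\right) = -1 + G$)
$p{\left(W \right)} = 0$
$\left(166 + A{\left(-12 \right)}\right) p{\left(9 \right)} = \left(166 - 13\right) 0 = 153 \cdot 0 = 0$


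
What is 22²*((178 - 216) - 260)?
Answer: -144232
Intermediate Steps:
22²*((178 - 216) - 260) = 484*(-38 - 260) = 484*(-298) = -144232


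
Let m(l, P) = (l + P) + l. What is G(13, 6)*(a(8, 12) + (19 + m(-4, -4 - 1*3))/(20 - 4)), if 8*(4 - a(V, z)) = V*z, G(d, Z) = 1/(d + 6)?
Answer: -31/76 ≈ -0.40789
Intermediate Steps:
G(d, Z) = 1/(6 + d)
a(V, z) = 4 - V*z/8
m(l, P) = P + 2*l (m(l, P) = (P + l) + l = P + 2*l)
G(13, 6)*(a(8, 12) + (19 + m(-4, -4 - 1*3))/(20 - 4)) = ((4 - 1/8*8*12) + (19 + ((-4 - 1*3) + 2*(-4)))/(20 - 4))/(6 + 13) = ((4 - 12) + (19 + ((-4 - 3) - 8))/16)/19 = (-8 + (19 + (-7 - 8))*(1/16))/19 = (-8 + (19 - 15)*(1/16))/19 = (-8 + 4*(1/16))/19 = (-8 + 1/4)/19 = (1/19)*(-31/4) = -31/76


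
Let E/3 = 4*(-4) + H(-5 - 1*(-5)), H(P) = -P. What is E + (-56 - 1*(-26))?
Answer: -78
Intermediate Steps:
E = -48 (E = 3*(4*(-4) - (-5 - 1*(-5))) = 3*(-16 - (-5 + 5)) = 3*(-16 - 1*0) = 3*(-16 + 0) = 3*(-16) = -48)
E + (-56 - 1*(-26)) = -48 + (-56 - 1*(-26)) = -48 + (-56 + 26) = -48 - 30 = -78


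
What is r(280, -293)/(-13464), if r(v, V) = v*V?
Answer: 10255/1683 ≈ 6.0933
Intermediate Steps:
r(v, V) = V*v
r(280, -293)/(-13464) = -293*280/(-13464) = -82040*(-1/13464) = 10255/1683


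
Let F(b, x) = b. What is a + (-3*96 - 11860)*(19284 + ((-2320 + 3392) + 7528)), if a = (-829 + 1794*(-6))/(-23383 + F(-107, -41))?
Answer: -7956881192087/23490 ≈ -3.3873e+8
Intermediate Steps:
a = 11593/23490 (a = (-829 + 1794*(-6))/(-23383 - 107) = (-829 - 10764)/(-23490) = -11593*(-1/23490) = 11593/23490 ≈ 0.49353)
a + (-3*96 - 11860)*(19284 + ((-2320 + 3392) + 7528)) = 11593/23490 + (-3*96 - 11860)*(19284 + ((-2320 + 3392) + 7528)) = 11593/23490 + (-288 - 11860)*(19284 + (1072 + 7528)) = 11593/23490 - 12148*(19284 + 8600) = 11593/23490 - 12148*27884 = 11593/23490 - 338734832 = -7956881192087/23490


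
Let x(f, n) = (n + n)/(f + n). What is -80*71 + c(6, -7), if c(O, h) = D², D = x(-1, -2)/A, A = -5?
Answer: -1277984/225 ≈ -5679.9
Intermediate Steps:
x(f, n) = 2*n/(f + n) (x(f, n) = (2*n)/(f + n) = 2*n/(f + n))
D = -4/15 (D = (2*(-2)/(-1 - 2))/(-5) = (2*(-2)/(-3))*(-⅕) = (2*(-2)*(-⅓))*(-⅕) = (4/3)*(-⅕) = -4/15 ≈ -0.26667)
c(O, h) = 16/225 (c(O, h) = (-4/15)² = 16/225)
-80*71 + c(6, -7) = -80*71 + 16/225 = -5680 + 16/225 = -1277984/225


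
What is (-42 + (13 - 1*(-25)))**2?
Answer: 16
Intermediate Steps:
(-42 + (13 - 1*(-25)))**2 = (-42 + (13 + 25))**2 = (-42 + 38)**2 = (-4)**2 = 16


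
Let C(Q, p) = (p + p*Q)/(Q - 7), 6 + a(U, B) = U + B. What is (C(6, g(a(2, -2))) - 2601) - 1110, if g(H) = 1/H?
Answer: -22259/6 ≈ -3709.8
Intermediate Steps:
a(U, B) = -6 + B + U (a(U, B) = -6 + (U + B) = -6 + (B + U) = -6 + B + U)
C(Q, p) = (p + Q*p)/(-7 + Q)
(C(6, g(a(2, -2))) - 2601) - 1110 = ((1 + 6)/((-6 - 2 + 2)*(-7 + 6)) - 2601) - 1110 = (7/(-6*(-1)) - 2601) - 1110 = (-⅙*(-1)*7 - 2601) - 1110 = (7/6 - 2601) - 1110 = -15599/6 - 1110 = -22259/6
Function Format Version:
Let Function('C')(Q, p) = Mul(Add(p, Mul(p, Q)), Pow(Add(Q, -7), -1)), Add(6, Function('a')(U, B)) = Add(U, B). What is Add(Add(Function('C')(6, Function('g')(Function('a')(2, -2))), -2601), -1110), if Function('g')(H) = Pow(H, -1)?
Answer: Rational(-22259, 6) ≈ -3709.8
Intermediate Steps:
Function('a')(U, B) = Add(-6, B, U) (Function('a')(U, B) = Add(-6, Add(U, B)) = Add(-6, Add(B, U)) = Add(-6, B, U))
Function('C')(Q, p) = Mul(Pow(Add(-7, Q), -1), Add(p, Mul(Q, p))) (Function('C')(Q, p) = Mul(Add(p, Mul(Q, p)), Pow(Add(-7, Q), -1)) = Mul(Pow(Add(-7, Q), -1), Add(p, Mul(Q, p))))
Add(Add(Function('C')(6, Function('g')(Function('a')(2, -2))), -2601), -1110) = Add(Add(Mul(Pow(Add(-6, -2, 2), -1), Pow(Add(-7, 6), -1), Add(1, 6)), -2601), -1110) = Add(Add(Mul(Pow(-6, -1), Pow(-1, -1), 7), -2601), -1110) = Add(Add(Mul(Rational(-1, 6), -1, 7), -2601), -1110) = Add(Add(Rational(7, 6), -2601), -1110) = Add(Rational(-15599, 6), -1110) = Rational(-22259, 6)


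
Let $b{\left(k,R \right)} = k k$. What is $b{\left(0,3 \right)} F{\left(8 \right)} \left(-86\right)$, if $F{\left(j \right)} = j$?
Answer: $0$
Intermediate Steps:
$b{\left(k,R \right)} = k^{2}$
$b{\left(0,3 \right)} F{\left(8 \right)} \left(-86\right) = 0^{2} \cdot 8 \left(-86\right) = 0 \cdot 8 \left(-86\right) = 0 \left(-86\right) = 0$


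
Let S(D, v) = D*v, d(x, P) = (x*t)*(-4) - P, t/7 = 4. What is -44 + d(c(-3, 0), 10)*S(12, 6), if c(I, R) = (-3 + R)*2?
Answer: 47620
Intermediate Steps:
t = 28 (t = 7*4 = 28)
c(I, R) = -6 + 2*R
d(x, P) = -P - 112*x (d(x, P) = (x*28)*(-4) - P = (28*x)*(-4) - P = -112*x - P = -P - 112*x)
-44 + d(c(-3, 0), 10)*S(12, 6) = -44 + (-1*10 - 112*(-6 + 2*0))*(12*6) = -44 + (-10 - 112*(-6 + 0))*72 = -44 + (-10 - 112*(-6))*72 = -44 + (-10 + 672)*72 = -44 + 662*72 = -44 + 47664 = 47620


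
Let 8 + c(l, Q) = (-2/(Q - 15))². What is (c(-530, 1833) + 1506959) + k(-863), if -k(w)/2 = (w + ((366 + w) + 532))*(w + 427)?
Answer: 648576876736/826281 ≈ 7.8494e+5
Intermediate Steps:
c(l, Q) = -8 + 4/(-15 + Q)² (c(l, Q) = -8 + (-2/(Q - 15))² = -8 + (-2/(-15 + Q))² = -8 + 4/(-15 + Q)²)
k(w) = -2*(427 + w)*(898 + 2*w) (k(w) = -2*(w + ((366 + w) + 532))*(w + 427) = -2*(w + (898 + w))*(427 + w) = -2*(898 + 2*w)*(427 + w) = -2*(427 + w)*(898 + 2*w))
(c(-530, 1833) + 1506959) + k(-863) = ((-8 + 4/(-15 + 1833)²) + 1506959) + (-766892 - 3504*(-863) - 4*(-863)²) = ((-8 + 4/1818²) + 1506959) + (-766892 + 3023952 - 4*744769) = ((-8 + 4*(1/3305124)) + 1506959) + (-766892 + 3023952 - 2979076) = ((-8 + 1/826281) + 1506959) - 722016 = (-6610247/826281 + 1506959) - 722016 = 1245164979232/826281 - 722016 = 648576876736/826281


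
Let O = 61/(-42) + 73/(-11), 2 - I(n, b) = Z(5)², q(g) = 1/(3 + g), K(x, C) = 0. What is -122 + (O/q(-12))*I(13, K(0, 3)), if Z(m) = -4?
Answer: -12553/11 ≈ -1141.2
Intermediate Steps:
I(n, b) = -14 (I(n, b) = 2 - 1*(-4)² = 2 - 1*16 = 2 - 16 = -14)
O = -3737/462 (O = 61*(-1/42) + 73*(-1/11) = -61/42 - 73/11 = -3737/462 ≈ -8.0887)
-122 + (O/q(-12))*I(13, K(0, 3)) = -122 - 3737/(462*(1/(3 - 12)))*(-14) = -122 - 3737/(462*(1/(-9)))*(-14) = -122 - 3737/(462*(-⅑))*(-14) = -122 - 3737/462*(-9)*(-14) = -122 + (11211/154)*(-14) = -122 - 11211/11 = -12553/11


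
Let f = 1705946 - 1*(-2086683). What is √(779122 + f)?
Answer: √4571751 ≈ 2138.2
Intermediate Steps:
f = 3792629 (f = 1705946 + 2086683 = 3792629)
√(779122 + f) = √(779122 + 3792629) = √4571751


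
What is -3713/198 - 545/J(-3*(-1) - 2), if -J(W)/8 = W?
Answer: 39103/792 ≈ 49.372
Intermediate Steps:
J(W) = -8*W
-3713/198 - 545/J(-3*(-1) - 2) = -3713/198 - 545*(-1/(8*(-3*(-1) - 2))) = -3713*1/198 - 545*(-1/(8*(3 - 2))) = -3713/198 - 545/((-8*1)) = -3713/198 - 545/(-8) = -3713/198 - 545*(-⅛) = -3713/198 + 545/8 = 39103/792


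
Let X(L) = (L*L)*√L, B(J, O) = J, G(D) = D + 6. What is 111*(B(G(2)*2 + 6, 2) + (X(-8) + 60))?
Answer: 9102 + 14208*I*√2 ≈ 9102.0 + 20093.0*I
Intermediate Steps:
G(D) = 6 + D
X(L) = L^(5/2) (X(L) = L²*√L = L^(5/2))
111*(B(G(2)*2 + 6, 2) + (X(-8) + 60)) = 111*(((6 + 2)*2 + 6) + ((-8)^(5/2) + 60)) = 111*((8*2 + 6) + (128*I*√2 + 60)) = 111*((16 + 6) + (60 + 128*I*√2)) = 111*(22 + (60 + 128*I*√2)) = 111*(82 + 128*I*√2) = 9102 + 14208*I*√2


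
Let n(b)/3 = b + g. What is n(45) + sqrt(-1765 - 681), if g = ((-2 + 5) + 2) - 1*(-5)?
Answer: 165 + I*sqrt(2446) ≈ 165.0 + 49.457*I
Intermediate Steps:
g = 10 (g = (3 + 2) + 5 = 5 + 5 = 10)
n(b) = 30 + 3*b (n(b) = 3*(b + 10) = 3*(10 + b) = 30 + 3*b)
n(45) + sqrt(-1765 - 681) = (30 + 3*45) + sqrt(-1765 - 681) = (30 + 135) + sqrt(-2446) = 165 + I*sqrt(2446)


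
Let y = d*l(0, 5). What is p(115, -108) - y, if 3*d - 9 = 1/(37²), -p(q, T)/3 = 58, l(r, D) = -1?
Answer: -702296/4107 ≈ -171.00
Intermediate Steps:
p(q, T) = -174 (p(q, T) = -3*58 = -174)
d = 12322/4107 (d = 3 + 1/(3*(37²)) = 3 + (⅓)/1369 = 3 + (⅓)*(1/1369) = 3 + 1/4107 = 12322/4107 ≈ 3.0002)
y = -12322/4107 (y = (12322/4107)*(-1) = -12322/4107 ≈ -3.0002)
p(115, -108) - y = -174 - 1*(-12322/4107) = -174 + 12322/4107 = -702296/4107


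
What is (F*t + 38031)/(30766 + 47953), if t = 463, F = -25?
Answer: 26456/78719 ≈ 0.33608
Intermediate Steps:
(F*t + 38031)/(30766 + 47953) = (-25*463 + 38031)/(30766 + 47953) = (-11575 + 38031)/78719 = 26456*(1/78719) = 26456/78719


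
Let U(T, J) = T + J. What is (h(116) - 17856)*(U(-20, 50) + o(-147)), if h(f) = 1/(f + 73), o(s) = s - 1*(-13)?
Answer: 350977432/189 ≈ 1.8570e+6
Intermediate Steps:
o(s) = 13 + s (o(s) = s + 13 = 13 + s)
h(f) = 1/(73 + f)
U(T, J) = J + T
(h(116) - 17856)*(U(-20, 50) + o(-147)) = (1/(73 + 116) - 17856)*((50 - 20) + (13 - 147)) = (1/189 - 17856)*(30 - 134) = (1/189 - 17856)*(-104) = -3374783/189*(-104) = 350977432/189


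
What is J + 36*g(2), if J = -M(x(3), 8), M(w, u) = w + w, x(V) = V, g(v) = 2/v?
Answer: 30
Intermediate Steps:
M(w, u) = 2*w
J = -6 (J = -2*3 = -1*6 = -6)
J + 36*g(2) = -6 + 36*(2/2) = -6 + 36*(2*(½)) = -6 + 36*1 = -6 + 36 = 30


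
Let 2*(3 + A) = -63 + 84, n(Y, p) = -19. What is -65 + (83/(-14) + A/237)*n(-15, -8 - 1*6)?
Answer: 26014/553 ≈ 47.042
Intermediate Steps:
A = 15/2 (A = -3 + (-63 + 84)/2 = -3 + (½)*21 = -3 + 21/2 = 15/2 ≈ 7.5000)
-65 + (83/(-14) + A/237)*n(-15, -8 - 1*6) = -65 + (83/(-14) + (15/2)/237)*(-19) = -65 + (83*(-1/14) + (15/2)*(1/237))*(-19) = -65 + (-83/14 + 5/158)*(-19) = -65 - 3261/553*(-19) = -65 + 61959/553 = 26014/553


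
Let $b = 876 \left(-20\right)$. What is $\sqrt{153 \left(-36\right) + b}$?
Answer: $2 i \sqrt{5757} \approx 151.75 i$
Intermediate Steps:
$b = -17520$
$\sqrt{153 \left(-36\right) + b} = \sqrt{153 \left(-36\right) - 17520} = \sqrt{-5508 - 17520} = \sqrt{-23028} = 2 i \sqrt{5757}$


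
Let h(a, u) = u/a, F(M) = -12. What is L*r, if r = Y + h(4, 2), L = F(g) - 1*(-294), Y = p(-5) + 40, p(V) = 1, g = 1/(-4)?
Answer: 11703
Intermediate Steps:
g = -1/4 ≈ -0.25000
Y = 41 (Y = 1 + 40 = 41)
L = 282 (L = -12 - 1*(-294) = -12 + 294 = 282)
r = 83/2 (r = 41 + 2/4 = 41 + 2*(1/4) = 41 + 1/2 = 83/2 ≈ 41.500)
L*r = 282*(83/2) = 11703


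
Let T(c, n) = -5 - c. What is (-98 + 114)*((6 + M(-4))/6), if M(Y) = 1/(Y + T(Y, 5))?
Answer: 232/15 ≈ 15.467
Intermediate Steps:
M(Y) = -⅕ (M(Y) = 1/(Y + (-5 - Y)) = 1/(-5) = -⅕)
(-98 + 114)*((6 + M(-4))/6) = (-98 + 114)*((6 - ⅕)/6) = 16*((⅙)*(29/5)) = 16*(29/30) = 232/15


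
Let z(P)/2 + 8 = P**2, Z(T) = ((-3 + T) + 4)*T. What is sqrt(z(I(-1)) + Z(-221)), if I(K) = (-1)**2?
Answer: sqrt(48606) ≈ 220.47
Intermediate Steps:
I(K) = 1
Z(T) = T*(1 + T) (Z(T) = (1 + T)*T = T*(1 + T))
z(P) = -16 + 2*P**2
sqrt(z(I(-1)) + Z(-221)) = sqrt((-16 + 2*1**2) - 221*(1 - 221)) = sqrt((-16 + 2*1) - 221*(-220)) = sqrt((-16 + 2) + 48620) = sqrt(-14 + 48620) = sqrt(48606)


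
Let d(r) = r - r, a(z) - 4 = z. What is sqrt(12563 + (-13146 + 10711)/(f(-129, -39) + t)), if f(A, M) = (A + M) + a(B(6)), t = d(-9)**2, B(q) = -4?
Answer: sqrt(88746798)/84 ≈ 112.15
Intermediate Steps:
a(z) = 4 + z
d(r) = 0
t = 0 (t = 0**2 = 0)
f(A, M) = A + M (f(A, M) = (A + M) + (4 - 4) = (A + M) + 0 = A + M)
sqrt(12563 + (-13146 + 10711)/(f(-129, -39) + t)) = sqrt(12563 + (-13146 + 10711)/((-129 - 39) + 0)) = sqrt(12563 - 2435/(-168 + 0)) = sqrt(12563 - 2435/(-168)) = sqrt(12563 - 2435*(-1/168)) = sqrt(12563 + 2435/168) = sqrt(2113019/168) = sqrt(88746798)/84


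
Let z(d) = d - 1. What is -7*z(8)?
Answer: -49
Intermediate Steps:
z(d) = -1 + d
-7*z(8) = -7*(-1 + 8) = -7*7 = -49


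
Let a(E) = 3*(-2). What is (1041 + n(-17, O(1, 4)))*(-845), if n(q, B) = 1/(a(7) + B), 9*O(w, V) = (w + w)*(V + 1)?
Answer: -38696775/44 ≈ -8.7947e+5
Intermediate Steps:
O(w, V) = 2*w*(1 + V)/9 (O(w, V) = ((w + w)*(V + 1))/9 = ((2*w)*(1 + V))/9 = (2*w*(1 + V))/9 = 2*w*(1 + V)/9)
a(E) = -6
n(q, B) = 1/(-6 + B)
(1041 + n(-17, O(1, 4)))*(-845) = (1041 + 1/(-6 + (2/9)*1*(1 + 4)))*(-845) = (1041 + 1/(-6 + (2/9)*1*5))*(-845) = (1041 + 1/(-6 + 10/9))*(-845) = (1041 + 1/(-44/9))*(-845) = (1041 - 9/44)*(-845) = (45795/44)*(-845) = -38696775/44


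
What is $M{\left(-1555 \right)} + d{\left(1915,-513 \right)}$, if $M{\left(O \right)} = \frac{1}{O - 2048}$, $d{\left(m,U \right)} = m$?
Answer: $\frac{6899744}{3603} \approx 1915.0$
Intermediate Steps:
$M{\left(O \right)} = \frac{1}{-2048 + O}$
$M{\left(-1555 \right)} + d{\left(1915,-513 \right)} = \frac{1}{-2048 - 1555} + 1915 = \frac{1}{-3603} + 1915 = - \frac{1}{3603} + 1915 = \frac{6899744}{3603}$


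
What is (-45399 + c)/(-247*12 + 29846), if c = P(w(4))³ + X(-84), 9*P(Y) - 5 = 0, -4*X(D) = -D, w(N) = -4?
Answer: -33111055/19596978 ≈ -1.6896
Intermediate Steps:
X(D) = D/4 (X(D) = -(-1)*D/4 = D/4)
P(Y) = 5/9 (P(Y) = 5/9 + (⅑)*0 = 5/9 + 0 = 5/9)
c = -15184/729 (c = (5/9)³ + (¼)*(-84) = 125/729 - 21 = -15184/729 ≈ -20.829)
(-45399 + c)/(-247*12 + 29846) = (-45399 - 15184/729)/(-247*12 + 29846) = -33111055/(729*(-2964 + 29846)) = -33111055/729/26882 = -33111055/729*1/26882 = -33111055/19596978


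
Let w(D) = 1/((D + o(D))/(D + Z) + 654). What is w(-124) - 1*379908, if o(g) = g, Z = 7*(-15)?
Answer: -56991518483/150014 ≈ -3.7991e+5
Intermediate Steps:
Z = -105
w(D) = 1/(654 + 2*D/(-105 + D)) (w(D) = 1/((D + D)/(D - 105) + 654) = 1/((2*D)/(-105 + D) + 654) = 1/(2*D/(-105 + D) + 654) = 1/(654 + 2*D/(-105 + D)))
w(-124) - 1*379908 = (-105 - 124)/(2*(-34335 + 328*(-124))) - 1*379908 = (1/2)*(-229)/(-34335 - 40672) - 379908 = (1/2)*(-229)/(-75007) - 379908 = (1/2)*(-1/75007)*(-229) - 379908 = 229/150014 - 379908 = -56991518483/150014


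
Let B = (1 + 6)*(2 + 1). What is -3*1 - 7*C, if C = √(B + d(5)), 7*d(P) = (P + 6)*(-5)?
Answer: -3 - 2*√161 ≈ -28.377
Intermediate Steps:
d(P) = -30/7 - 5*P/7 (d(P) = ((P + 6)*(-5))/7 = ((6 + P)*(-5))/7 = (-30 - 5*P)/7 = -30/7 - 5*P/7)
B = 21 (B = 7*3 = 21)
C = 2*√161/7 (C = √(21 + (-30/7 - 5/7*5)) = √(21 + (-30/7 - 25/7)) = √(21 - 55/7) = √(92/7) = 2*√161/7 ≈ 3.6253)
-3*1 - 7*C = -3*1 - 2*√161 = -3 - 2*√161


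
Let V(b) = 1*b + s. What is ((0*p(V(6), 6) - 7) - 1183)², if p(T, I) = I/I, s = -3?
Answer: 1416100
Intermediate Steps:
V(b) = -3 + b (V(b) = 1*b - 3 = b - 3 = -3 + b)
p(T, I) = 1
((0*p(V(6), 6) - 7) - 1183)² = ((0*1 - 7) - 1183)² = ((0 - 7) - 1183)² = (-7 - 1183)² = (-1190)² = 1416100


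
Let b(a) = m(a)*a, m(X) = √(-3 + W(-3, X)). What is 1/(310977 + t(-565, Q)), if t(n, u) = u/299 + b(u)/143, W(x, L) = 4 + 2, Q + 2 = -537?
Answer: 27801493616/8645574959338669 + 336973*√3/8645574959338669 ≈ 3.2158e-6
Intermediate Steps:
Q = -539 (Q = -2 - 537 = -539)
W(x, L) = 6
m(X) = √3 (m(X) = √(-3 + 6) = √3)
b(a) = a*√3 (b(a) = √3*a = a*√3)
t(n, u) = u/299 + u*√3/143 (t(n, u) = u/299 + (u*√3)/143 = u*(1/299) + (u*√3)*(1/143) = u/299 + u*√3/143)
1/(310977 + t(-565, Q)) = 1/(310977 + (1/3289)*(-539)*(11 + 23*√3)) = 1/(310977 + (-539/299 - 49*√3/13)) = 1/(92981584/299 - 49*√3/13)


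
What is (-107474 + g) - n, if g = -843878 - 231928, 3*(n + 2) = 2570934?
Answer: -2040256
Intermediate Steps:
n = 856976 (n = -2 + (⅓)*2570934 = -2 + 856978 = 856976)
g = -1075806
(-107474 + g) - n = (-107474 - 1075806) - 1*856976 = -1183280 - 856976 = -2040256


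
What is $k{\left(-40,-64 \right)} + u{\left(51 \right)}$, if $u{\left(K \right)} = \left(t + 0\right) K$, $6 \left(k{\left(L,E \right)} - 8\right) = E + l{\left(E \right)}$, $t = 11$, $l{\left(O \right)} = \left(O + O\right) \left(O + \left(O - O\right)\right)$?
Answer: $\frac{5771}{3} \approx 1923.7$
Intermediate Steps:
$l{\left(O \right)} = 2 O^{2}$ ($l{\left(O \right)} = 2 O \left(O + 0\right) = 2 O O = 2 O^{2}$)
$k{\left(L,E \right)} = 8 + \frac{E^{2}}{3} + \frac{E}{6}$ ($k{\left(L,E \right)} = 8 + \frac{E + 2 E^{2}}{6} = 8 + \left(\frac{E^{2}}{3} + \frac{E}{6}\right) = 8 + \frac{E^{2}}{3} + \frac{E}{6}$)
$u{\left(K \right)} = 11 K$ ($u{\left(K \right)} = \left(11 + 0\right) K = 11 K$)
$k{\left(-40,-64 \right)} + u{\left(51 \right)} = \left(8 + \frac{\left(-64\right)^{2}}{3} + \frac{1}{6} \left(-64\right)\right) + 11 \cdot 51 = \left(8 + \frac{1}{3} \cdot 4096 - \frac{32}{3}\right) + 561 = \left(8 + \frac{4096}{3} - \frac{32}{3}\right) + 561 = \frac{4088}{3} + 561 = \frac{5771}{3}$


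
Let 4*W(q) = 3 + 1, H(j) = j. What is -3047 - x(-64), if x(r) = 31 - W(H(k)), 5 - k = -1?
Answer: -3077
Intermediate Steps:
k = 6 (k = 5 - 1*(-1) = 5 + 1 = 6)
W(q) = 1 (W(q) = (3 + 1)/4 = (¼)*4 = 1)
x(r) = 30 (x(r) = 31 - 1*1 = 31 - 1 = 30)
-3047 - x(-64) = -3047 - 1*30 = -3047 - 30 = -3077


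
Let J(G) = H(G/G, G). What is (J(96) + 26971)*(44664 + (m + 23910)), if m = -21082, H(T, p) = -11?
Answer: 1280384320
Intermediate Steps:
J(G) = -11
(J(96) + 26971)*(44664 + (m + 23910)) = (-11 + 26971)*(44664 + (-21082 + 23910)) = 26960*(44664 + 2828) = 26960*47492 = 1280384320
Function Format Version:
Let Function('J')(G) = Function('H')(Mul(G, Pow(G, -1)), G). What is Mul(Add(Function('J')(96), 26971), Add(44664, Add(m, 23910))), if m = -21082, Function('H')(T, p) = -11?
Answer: 1280384320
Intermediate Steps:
Function('J')(G) = -11
Mul(Add(Function('J')(96), 26971), Add(44664, Add(m, 23910))) = Mul(Add(-11, 26971), Add(44664, Add(-21082, 23910))) = Mul(26960, Add(44664, 2828)) = Mul(26960, 47492) = 1280384320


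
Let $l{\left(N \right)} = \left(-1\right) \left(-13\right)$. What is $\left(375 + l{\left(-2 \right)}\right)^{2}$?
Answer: $150544$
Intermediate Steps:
$l{\left(N \right)} = 13$
$\left(375 + l{\left(-2 \right)}\right)^{2} = \left(375 + 13\right)^{2} = 388^{2} = 150544$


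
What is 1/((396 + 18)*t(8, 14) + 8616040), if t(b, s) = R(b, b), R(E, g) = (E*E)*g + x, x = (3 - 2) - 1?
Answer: 1/8828008 ≈ 1.1328e-7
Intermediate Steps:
x = 0 (x = 1 - 1 = 0)
R(E, g) = g*E² (R(E, g) = (E*E)*g + 0 = E²*g + 0 = g*E² + 0 = g*E²)
t(b, s) = b³ (t(b, s) = b*b² = b³)
1/((396 + 18)*t(8, 14) + 8616040) = 1/((396 + 18)*8³ + 8616040) = 1/(414*512 + 8616040) = 1/(211968 + 8616040) = 1/8828008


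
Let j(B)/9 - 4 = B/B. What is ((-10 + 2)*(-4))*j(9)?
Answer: 1440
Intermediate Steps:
j(B) = 45 (j(B) = 36 + 9*(B/B) = 36 + 9*1 = 36 + 9 = 45)
((-10 + 2)*(-4))*j(9) = ((-10 + 2)*(-4))*45 = -8*(-4)*45 = 32*45 = 1440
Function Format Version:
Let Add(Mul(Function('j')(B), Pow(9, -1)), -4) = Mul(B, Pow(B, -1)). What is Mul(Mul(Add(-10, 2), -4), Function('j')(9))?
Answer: 1440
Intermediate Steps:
Function('j')(B) = 45 (Function('j')(B) = Add(36, Mul(9, Mul(B, Pow(B, -1)))) = Add(36, Mul(9, 1)) = Add(36, 9) = 45)
Mul(Mul(Add(-10, 2), -4), Function('j')(9)) = Mul(Mul(Add(-10, 2), -4), 45) = Mul(Mul(-8, -4), 45) = Mul(32, 45) = 1440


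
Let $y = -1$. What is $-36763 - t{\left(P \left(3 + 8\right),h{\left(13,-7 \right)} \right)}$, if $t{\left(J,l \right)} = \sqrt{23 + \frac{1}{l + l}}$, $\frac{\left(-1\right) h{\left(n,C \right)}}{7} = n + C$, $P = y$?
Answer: $-36763 - \frac{\sqrt{40551}}{42} \approx -36768.0$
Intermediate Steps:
$P = -1$
$h{\left(n,C \right)} = - 7 C - 7 n$ ($h{\left(n,C \right)} = - 7 \left(n + C\right) = - 7 \left(C + n\right) = - 7 C - 7 n$)
$t{\left(J,l \right)} = \sqrt{23 + \frac{1}{2 l}}$
$-36763 - t{\left(P \left(3 + 8\right),h{\left(13,-7 \right)} \right)} = -36763 - \frac{\sqrt{92 + \frac{2}{\left(-7\right) \left(-7\right) - 91}}}{2} = -36763 - \frac{\sqrt{92 + \frac{2}{49 - 91}}}{2} = -36763 - \frac{\sqrt{92 + \frac{2}{-42}}}{2} = -36763 - \frac{\sqrt{92 + 2 \left(- \frac{1}{42}\right)}}{2} = -36763 - \frac{\sqrt{92 - \frac{1}{21}}}{2} = -36763 - \frac{\sqrt{\frac{1931}{21}}}{2} = -36763 - \frac{\frac{1}{21} \sqrt{40551}}{2} = -36763 - \frac{\sqrt{40551}}{42}$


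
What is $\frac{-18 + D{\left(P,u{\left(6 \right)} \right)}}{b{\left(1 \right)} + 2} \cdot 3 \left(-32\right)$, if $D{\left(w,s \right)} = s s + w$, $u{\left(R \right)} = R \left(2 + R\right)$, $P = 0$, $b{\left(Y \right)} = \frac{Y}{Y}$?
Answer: $-73152$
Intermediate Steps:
$b{\left(Y \right)} = 1$
$D{\left(w,s \right)} = w + s^{2}$ ($D{\left(w,s \right)} = s^{2} + w = w + s^{2}$)
$\frac{-18 + D{\left(P,u{\left(6 \right)} \right)}}{b{\left(1 \right)} + 2} \cdot 3 \left(-32\right) = \frac{-18 + \left(0 + \left(6 \left(2 + 6\right)\right)^{2}\right)}{1 + 2} \cdot 3 \left(-32\right) = \frac{-18 + \left(0 + \left(6 \cdot 8\right)^{2}\right)}{3} \cdot 3 \left(-32\right) = \left(-18 + \left(0 + 48^{2}\right)\right) \frac{1}{3} \cdot 3 \left(-32\right) = \left(-18 + \left(0 + 2304\right)\right) \frac{1}{3} \cdot 3 \left(-32\right) = \left(-18 + 2304\right) \frac{1}{3} \cdot 3 \left(-32\right) = 2286 \cdot \frac{1}{3} \cdot 3 \left(-32\right) = 762 \cdot 3 \left(-32\right) = 2286 \left(-32\right) = -73152$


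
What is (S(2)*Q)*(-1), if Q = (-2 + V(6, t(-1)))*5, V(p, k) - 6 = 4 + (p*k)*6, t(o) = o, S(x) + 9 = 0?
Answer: -1260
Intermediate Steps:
S(x) = -9 (S(x) = -9 + 0 = -9)
V(p, k) = 10 + 6*k*p (V(p, k) = 6 + (4 + (p*k)*6) = 6 + (4 + (k*p)*6) = 6 + (4 + 6*k*p) = 10 + 6*k*p)
Q = -140 (Q = (-2 + (10 + 6*(-1)*6))*5 = (-2 + (10 - 36))*5 = (-2 - 26)*5 = -28*5 = -140)
(S(2)*Q)*(-1) = -9*(-140)*(-1) = 1260*(-1) = -1260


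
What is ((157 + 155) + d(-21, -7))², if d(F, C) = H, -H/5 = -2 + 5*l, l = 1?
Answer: 88209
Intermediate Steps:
H = -15 (H = -5*(-2 + 5*1) = -5*(-2 + 5) = -5*3 = -15)
d(F, C) = -15
((157 + 155) + d(-21, -7))² = ((157 + 155) - 15)² = (312 - 15)² = 297² = 88209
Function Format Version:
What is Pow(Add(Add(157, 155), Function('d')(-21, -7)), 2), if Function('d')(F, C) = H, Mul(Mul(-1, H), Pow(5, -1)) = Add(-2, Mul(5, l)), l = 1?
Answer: 88209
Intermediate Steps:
H = -15 (H = Mul(-5, Add(-2, Mul(5, 1))) = Mul(-5, Add(-2, 5)) = Mul(-5, 3) = -15)
Function('d')(F, C) = -15
Pow(Add(Add(157, 155), Function('d')(-21, -7)), 2) = Pow(Add(Add(157, 155), -15), 2) = Pow(Add(312, -15), 2) = Pow(297, 2) = 88209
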